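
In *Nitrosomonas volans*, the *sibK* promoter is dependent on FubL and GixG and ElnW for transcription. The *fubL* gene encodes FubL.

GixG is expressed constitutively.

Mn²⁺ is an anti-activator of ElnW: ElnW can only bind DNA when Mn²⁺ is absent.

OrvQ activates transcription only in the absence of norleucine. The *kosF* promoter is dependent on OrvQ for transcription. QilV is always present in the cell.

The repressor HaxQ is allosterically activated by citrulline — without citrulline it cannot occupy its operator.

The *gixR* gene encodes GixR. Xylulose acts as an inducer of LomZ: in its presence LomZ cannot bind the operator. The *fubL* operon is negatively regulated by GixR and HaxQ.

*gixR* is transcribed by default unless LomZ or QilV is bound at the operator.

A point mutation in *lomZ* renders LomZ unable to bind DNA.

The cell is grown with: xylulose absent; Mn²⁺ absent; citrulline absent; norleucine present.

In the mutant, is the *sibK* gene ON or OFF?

ON

LomZ is non-functional in this strain, so it has no effect.
QilV is produced constitutively and is active.
With repressor QilV bound, *gixR* is not transcribed.
So GixR is not produced.
Citrulline is absent, so HaxQ is inactive.
With no repressor bound, *fubL* is transcribed.
So FubL is produced and active.
GixG is produced constitutively and is active.
Mn²⁺ is absent, so ElnW is active.
No repressor is bound and FubL and GixG and ElnW are active, so *sibK* is transcribed.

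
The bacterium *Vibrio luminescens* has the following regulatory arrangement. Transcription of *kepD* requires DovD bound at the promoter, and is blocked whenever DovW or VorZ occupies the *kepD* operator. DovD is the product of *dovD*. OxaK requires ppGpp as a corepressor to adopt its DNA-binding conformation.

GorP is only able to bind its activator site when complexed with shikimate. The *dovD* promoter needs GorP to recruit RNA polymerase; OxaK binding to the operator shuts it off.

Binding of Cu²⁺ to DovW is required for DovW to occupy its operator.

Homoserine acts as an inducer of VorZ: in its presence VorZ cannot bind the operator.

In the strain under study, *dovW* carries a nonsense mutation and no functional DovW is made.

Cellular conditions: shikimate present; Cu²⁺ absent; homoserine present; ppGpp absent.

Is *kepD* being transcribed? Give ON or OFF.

ON

DovW is non-functional in this strain, so it has no effect.
Shikimate is present, so GorP is active.
ppGpp is absent, so OxaK is inactive.
No repressor is bound and GorP is active, so *dovD* is transcribed.
So DovD is produced and active.
Homoserine is present, so VorZ is inactive.
No repressor is bound and DovD is active, so *kepD* is transcribed.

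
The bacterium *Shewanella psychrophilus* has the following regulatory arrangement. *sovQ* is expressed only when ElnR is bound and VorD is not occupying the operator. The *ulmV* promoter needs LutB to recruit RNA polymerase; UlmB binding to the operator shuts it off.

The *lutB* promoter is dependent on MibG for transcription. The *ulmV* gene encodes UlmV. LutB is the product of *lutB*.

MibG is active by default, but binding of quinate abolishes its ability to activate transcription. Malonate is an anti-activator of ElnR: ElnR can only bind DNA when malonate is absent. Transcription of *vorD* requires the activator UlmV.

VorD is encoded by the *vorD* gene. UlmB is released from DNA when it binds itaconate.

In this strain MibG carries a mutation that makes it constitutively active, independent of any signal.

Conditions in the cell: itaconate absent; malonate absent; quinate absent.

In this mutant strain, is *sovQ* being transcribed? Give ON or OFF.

Malonate is absent, so ElnR is active.
MibG is constitutively active in this strain.
No repressor is bound and MibG is active, so *lutB* is transcribed.
So LutB is produced and active.
Itaconate is absent, so UlmB is active.
With repressor UlmB bound, *ulmV* is not transcribed.
So UlmV is not produced.
Required activator UlmV is absent, so *vorD* is not transcribed.
So VorD is not produced.
No repressor is bound and ElnR is active, so *sovQ* is transcribed.

ON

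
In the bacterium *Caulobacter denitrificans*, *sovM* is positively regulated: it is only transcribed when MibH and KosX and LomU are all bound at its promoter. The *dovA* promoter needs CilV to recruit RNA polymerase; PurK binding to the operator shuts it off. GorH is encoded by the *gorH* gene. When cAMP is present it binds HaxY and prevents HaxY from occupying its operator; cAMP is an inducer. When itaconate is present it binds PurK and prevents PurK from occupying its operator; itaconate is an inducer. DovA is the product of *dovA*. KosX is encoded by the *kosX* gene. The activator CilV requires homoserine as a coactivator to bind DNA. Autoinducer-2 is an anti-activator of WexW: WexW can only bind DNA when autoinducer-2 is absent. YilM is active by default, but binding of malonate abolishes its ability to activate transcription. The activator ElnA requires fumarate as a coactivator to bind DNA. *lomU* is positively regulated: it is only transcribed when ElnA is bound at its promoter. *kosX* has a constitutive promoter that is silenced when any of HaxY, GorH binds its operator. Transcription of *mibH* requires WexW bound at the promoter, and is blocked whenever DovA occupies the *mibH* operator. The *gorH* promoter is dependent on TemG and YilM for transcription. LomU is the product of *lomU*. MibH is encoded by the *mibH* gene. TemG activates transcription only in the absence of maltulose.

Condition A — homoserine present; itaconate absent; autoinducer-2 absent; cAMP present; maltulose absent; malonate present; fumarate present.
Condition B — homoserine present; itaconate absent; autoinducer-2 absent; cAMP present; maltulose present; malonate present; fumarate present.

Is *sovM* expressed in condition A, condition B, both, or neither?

Condition A:
Homoserine is present, so CilV is active.
Itaconate is absent, so PurK is active.
With repressor PurK bound, *dovA* is not transcribed.
So DovA is not produced.
Autoinducer-2 is absent, so WexW is active.
No repressor is bound and WexW is active, so *mibH* is transcribed.
So MibH is produced and active.
cAMP is present, so HaxY is inactive.
Maltulose is absent, so TemG is active.
Malonate is present, so YilM is inactive.
Required activator YilM is absent, so *gorH* is not transcribed.
So GorH is not produced.
With no repressor bound, *kosX* is transcribed.
So KosX is produced and active.
Fumarate is present, so ElnA is active.
No repressor is bound and ElnA is active, so *lomU* is transcribed.
So LomU is produced and active.
No repressor is bound and MibH and KosX and LomU are active, so *sovM* is transcribed.
→ *sovM* is ON in A.
Condition B:
Homoserine is present, so CilV is active.
Itaconate is absent, so PurK is active.
With repressor PurK bound, *dovA* is not transcribed.
So DovA is not produced.
Autoinducer-2 is absent, so WexW is active.
No repressor is bound and WexW is active, so *mibH* is transcribed.
So MibH is produced and active.
cAMP is present, so HaxY is inactive.
Maltulose is present, so TemG is inactive.
Malonate is present, so YilM is inactive.
Required activator TemG is absent, so *gorH* is not transcribed.
So GorH is not produced.
With no repressor bound, *kosX* is transcribed.
So KosX is produced and active.
Fumarate is present, so ElnA is active.
No repressor is bound and ElnA is active, so *lomU* is transcribed.
So LomU is produced and active.
No repressor is bound and MibH and KosX and LomU are active, so *sovM* is transcribed.
→ *sovM* is ON in B.

both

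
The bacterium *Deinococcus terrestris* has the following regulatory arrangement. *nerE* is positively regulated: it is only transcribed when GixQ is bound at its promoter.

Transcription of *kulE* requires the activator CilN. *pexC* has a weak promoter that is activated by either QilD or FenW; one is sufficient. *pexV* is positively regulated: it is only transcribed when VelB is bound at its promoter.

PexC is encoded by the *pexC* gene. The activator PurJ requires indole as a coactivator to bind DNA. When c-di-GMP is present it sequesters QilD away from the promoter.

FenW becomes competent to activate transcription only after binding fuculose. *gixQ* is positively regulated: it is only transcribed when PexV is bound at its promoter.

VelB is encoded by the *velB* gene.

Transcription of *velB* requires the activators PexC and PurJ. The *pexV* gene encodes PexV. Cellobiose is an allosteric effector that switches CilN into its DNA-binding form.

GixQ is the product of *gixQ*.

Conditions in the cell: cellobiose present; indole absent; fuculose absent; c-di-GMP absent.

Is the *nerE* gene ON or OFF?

c-di-GMP is absent, so QilD is active.
Fuculose is absent, so FenW is inactive.
Activator QilD is present, so *pexC* is transcribed.
So PexC is produced and active.
Indole is absent, so PurJ is inactive.
Required activator PurJ is absent, so *velB* is not transcribed.
So VelB is not produced.
Required activator VelB is absent, so *pexV* is not transcribed.
So PexV is not produced.
Required activator PexV is absent, so *gixQ* is not transcribed.
So GixQ is not produced.
Required activator GixQ is absent, so *nerE* is not transcribed.

OFF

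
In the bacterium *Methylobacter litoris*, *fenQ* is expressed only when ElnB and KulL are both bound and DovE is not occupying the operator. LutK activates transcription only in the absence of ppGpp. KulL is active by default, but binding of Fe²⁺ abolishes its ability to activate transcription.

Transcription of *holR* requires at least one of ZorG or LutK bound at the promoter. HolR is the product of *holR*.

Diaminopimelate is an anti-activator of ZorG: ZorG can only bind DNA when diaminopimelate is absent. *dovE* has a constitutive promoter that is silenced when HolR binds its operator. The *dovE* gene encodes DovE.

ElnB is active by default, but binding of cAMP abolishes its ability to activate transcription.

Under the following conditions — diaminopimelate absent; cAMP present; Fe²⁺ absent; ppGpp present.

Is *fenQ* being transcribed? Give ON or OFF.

OFF

Diaminopimelate is absent, so ZorG is active.
ppGpp is present, so LutK is inactive.
Activator ZorG is present, so *holR* is transcribed.
So HolR is produced and active.
With repressor HolR bound, *dovE* is not transcribed.
So DovE is not produced.
cAMP is present, so ElnB is inactive.
Fe²⁺ is absent, so KulL is active.
Required activator ElnB is absent, so *fenQ* is not transcribed.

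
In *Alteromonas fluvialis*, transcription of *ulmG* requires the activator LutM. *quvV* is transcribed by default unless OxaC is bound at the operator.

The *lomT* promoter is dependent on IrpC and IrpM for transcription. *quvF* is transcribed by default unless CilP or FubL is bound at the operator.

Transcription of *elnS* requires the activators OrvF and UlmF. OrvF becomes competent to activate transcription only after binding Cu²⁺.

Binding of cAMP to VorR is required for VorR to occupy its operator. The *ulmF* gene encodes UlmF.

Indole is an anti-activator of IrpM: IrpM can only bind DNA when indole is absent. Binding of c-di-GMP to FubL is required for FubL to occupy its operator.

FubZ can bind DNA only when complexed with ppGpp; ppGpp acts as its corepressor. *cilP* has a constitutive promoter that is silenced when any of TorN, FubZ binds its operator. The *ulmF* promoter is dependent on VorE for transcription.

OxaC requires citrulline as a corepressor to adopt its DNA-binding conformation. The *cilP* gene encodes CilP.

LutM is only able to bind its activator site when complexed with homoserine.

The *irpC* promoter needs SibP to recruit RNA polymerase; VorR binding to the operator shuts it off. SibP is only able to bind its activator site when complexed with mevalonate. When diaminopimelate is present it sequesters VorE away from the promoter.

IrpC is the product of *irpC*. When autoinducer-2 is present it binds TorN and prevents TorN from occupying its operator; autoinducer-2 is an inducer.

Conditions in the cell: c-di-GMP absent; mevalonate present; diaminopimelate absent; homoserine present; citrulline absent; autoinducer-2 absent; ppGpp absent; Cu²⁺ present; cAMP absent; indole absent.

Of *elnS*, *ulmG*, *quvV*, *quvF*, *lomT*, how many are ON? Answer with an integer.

5

Cu²⁺ is present, so OrvF is active.
Diaminopimelate is absent, so VorE is active.
No repressor is bound and VorE is active, so *ulmF* is transcribed.
So UlmF is produced and active.
No repressor is bound and OrvF and UlmF are active, so *elnS* is transcribed.
→ *elnS* is ON.
Homoserine is present, so LutM is active.
No repressor is bound and LutM is active, so *ulmG* is transcribed.
→ *ulmG* is ON.
Citrulline is absent, so OxaC is inactive.
With no repressor bound, *quvV* is transcribed.
→ *quvV* is ON.
Autoinducer-2 is absent, so TorN is active.
ppGpp is absent, so FubZ is inactive.
With repressor TorN bound, *cilP* is not transcribed.
So CilP is not produced.
c-di-GMP is absent, so FubL is inactive.
With no repressor bound, *quvF* is transcribed.
→ *quvF* is ON.
cAMP is absent, so VorR is inactive.
Mevalonate is present, so SibP is active.
No repressor is bound and SibP is active, so *irpC* is transcribed.
So IrpC is produced and active.
Indole is absent, so IrpM is active.
No repressor is bound and IrpC and IrpM are active, so *lomT* is transcribed.
→ *lomT* is ON.
5 of the 5 genes are transcribed.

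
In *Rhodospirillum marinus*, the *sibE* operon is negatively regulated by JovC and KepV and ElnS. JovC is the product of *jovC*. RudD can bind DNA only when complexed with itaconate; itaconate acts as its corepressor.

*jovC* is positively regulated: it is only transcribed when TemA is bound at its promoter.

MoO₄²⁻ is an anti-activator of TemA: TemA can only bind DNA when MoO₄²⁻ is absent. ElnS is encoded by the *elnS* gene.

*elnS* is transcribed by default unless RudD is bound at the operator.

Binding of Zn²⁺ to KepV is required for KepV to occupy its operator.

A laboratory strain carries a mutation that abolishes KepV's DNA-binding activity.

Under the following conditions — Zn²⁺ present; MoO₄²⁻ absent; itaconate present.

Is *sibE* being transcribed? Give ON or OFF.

MoO₄²⁻ is absent, so TemA is active.
No repressor is bound and TemA is active, so *jovC* is transcribed.
So JovC is produced and active.
KepV is non-functional in this strain, so it has no effect.
Itaconate is present, so RudD is active.
With repressor RudD bound, *elnS* is not transcribed.
So ElnS is not produced.
With repressor JovC bound, *sibE* is not transcribed.

OFF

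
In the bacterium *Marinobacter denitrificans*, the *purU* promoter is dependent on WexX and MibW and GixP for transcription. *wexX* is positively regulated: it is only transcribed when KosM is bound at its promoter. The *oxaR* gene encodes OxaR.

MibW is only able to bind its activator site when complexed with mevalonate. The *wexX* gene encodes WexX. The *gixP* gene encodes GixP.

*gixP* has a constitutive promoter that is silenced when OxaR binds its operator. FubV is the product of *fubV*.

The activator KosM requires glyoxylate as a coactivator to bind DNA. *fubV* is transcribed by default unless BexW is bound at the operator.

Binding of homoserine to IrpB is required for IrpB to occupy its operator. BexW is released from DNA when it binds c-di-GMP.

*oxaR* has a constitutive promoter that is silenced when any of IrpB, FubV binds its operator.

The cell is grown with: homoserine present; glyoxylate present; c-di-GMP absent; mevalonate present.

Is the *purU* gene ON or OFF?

Glyoxylate is present, so KosM is active.
No repressor is bound and KosM is active, so *wexX* is transcribed.
So WexX is produced and active.
Mevalonate is present, so MibW is active.
Homoserine is present, so IrpB is active.
c-di-GMP is absent, so BexW is active.
With repressor BexW bound, *fubV* is not transcribed.
So FubV is not produced.
With repressor IrpB bound, *oxaR* is not transcribed.
So OxaR is not produced.
With no repressor bound, *gixP* is transcribed.
So GixP is produced and active.
No repressor is bound and WexX and MibW and GixP are active, so *purU* is transcribed.

ON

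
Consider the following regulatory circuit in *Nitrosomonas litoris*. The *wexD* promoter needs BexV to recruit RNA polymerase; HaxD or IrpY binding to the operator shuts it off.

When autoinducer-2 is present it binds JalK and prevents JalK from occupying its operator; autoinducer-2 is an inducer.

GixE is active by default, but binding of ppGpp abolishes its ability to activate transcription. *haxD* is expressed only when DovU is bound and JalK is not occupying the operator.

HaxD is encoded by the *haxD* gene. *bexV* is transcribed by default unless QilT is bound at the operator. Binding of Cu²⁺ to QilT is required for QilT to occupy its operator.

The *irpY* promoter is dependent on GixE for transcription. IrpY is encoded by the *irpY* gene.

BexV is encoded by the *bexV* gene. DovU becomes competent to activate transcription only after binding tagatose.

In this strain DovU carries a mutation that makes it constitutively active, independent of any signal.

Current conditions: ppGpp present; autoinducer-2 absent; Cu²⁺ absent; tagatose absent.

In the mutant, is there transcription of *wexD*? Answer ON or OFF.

DovU is constitutively active in this strain.
Autoinducer-2 is absent, so JalK is active.
With repressor JalK bound, *haxD* is not transcribed.
So HaxD is not produced.
ppGpp is present, so GixE is inactive.
Required activator GixE is absent, so *irpY* is not transcribed.
So IrpY is not produced.
Cu²⁺ is absent, so QilT is inactive.
With no repressor bound, *bexV* is transcribed.
So BexV is produced and active.
No repressor is bound and BexV is active, so *wexD* is transcribed.

ON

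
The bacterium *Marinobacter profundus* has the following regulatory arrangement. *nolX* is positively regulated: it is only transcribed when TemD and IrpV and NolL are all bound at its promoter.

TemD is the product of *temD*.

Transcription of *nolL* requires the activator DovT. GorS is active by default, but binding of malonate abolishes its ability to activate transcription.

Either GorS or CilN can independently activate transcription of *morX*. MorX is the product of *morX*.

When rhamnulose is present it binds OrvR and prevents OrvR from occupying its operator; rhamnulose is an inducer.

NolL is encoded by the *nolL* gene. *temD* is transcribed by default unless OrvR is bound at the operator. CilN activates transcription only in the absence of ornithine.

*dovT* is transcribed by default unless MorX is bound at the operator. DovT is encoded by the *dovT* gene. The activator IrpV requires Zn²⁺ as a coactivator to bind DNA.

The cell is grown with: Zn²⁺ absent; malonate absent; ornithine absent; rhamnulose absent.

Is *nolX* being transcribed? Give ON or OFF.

OFF

Rhamnulose is absent, so OrvR is active.
With repressor OrvR bound, *temD* is not transcribed.
So TemD is not produced.
Zn²⁺ is absent, so IrpV is inactive.
Malonate is absent, so GorS is active.
Ornithine is absent, so CilN is active.
Activator GorS is present, so *morX* is transcribed.
So MorX is produced and active.
With repressor MorX bound, *dovT* is not transcribed.
So DovT is not produced.
Required activator DovT is absent, so *nolL* is not transcribed.
So NolL is not produced.
Required activator TemD is absent, so *nolX* is not transcribed.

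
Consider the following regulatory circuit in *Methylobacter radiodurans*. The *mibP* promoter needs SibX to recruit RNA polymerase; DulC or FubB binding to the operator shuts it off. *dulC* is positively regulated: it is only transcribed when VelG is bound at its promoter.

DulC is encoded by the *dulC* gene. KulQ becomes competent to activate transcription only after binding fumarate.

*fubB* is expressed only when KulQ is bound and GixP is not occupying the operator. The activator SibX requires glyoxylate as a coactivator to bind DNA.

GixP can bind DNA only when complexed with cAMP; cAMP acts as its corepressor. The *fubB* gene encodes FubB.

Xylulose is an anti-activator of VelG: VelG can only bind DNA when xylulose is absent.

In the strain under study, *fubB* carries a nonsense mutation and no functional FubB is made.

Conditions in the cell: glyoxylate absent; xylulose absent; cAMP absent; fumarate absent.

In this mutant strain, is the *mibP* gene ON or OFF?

OFF

Glyoxylate is absent, so SibX is inactive.
Xylulose is absent, so VelG is active.
No repressor is bound and VelG is active, so *dulC* is transcribed.
So DulC is produced and active.
FubB is non-functional in this strain, so it has no effect.
With repressor DulC bound, *mibP* is not transcribed.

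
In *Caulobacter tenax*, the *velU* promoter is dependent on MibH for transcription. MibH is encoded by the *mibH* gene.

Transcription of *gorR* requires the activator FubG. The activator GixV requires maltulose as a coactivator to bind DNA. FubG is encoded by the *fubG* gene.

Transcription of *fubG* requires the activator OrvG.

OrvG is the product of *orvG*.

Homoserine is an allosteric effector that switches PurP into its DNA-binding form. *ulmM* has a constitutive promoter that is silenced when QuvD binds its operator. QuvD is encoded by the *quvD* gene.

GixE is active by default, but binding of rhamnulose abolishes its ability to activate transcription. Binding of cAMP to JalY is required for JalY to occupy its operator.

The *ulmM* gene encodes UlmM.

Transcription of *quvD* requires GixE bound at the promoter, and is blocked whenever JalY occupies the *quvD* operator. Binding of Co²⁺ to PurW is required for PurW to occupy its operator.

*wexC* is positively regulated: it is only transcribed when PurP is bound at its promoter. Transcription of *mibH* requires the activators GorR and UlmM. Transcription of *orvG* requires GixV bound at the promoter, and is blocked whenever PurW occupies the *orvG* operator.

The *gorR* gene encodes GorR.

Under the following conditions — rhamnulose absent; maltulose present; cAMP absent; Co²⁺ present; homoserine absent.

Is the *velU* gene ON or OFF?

Maltulose is present, so GixV is active.
Co²⁺ is present, so PurW is active.
With repressor PurW bound, *orvG* is not transcribed.
So OrvG is not produced.
Required activator OrvG is absent, so *fubG* is not transcribed.
So FubG is not produced.
Required activator FubG is absent, so *gorR* is not transcribed.
So GorR is not produced.
Rhamnulose is absent, so GixE is active.
cAMP is absent, so JalY is inactive.
No repressor is bound and GixE is active, so *quvD* is transcribed.
So QuvD is produced and active.
With repressor QuvD bound, *ulmM* is not transcribed.
So UlmM is not produced.
Required activator GorR is absent, so *mibH* is not transcribed.
So MibH is not produced.
Required activator MibH is absent, so *velU* is not transcribed.

OFF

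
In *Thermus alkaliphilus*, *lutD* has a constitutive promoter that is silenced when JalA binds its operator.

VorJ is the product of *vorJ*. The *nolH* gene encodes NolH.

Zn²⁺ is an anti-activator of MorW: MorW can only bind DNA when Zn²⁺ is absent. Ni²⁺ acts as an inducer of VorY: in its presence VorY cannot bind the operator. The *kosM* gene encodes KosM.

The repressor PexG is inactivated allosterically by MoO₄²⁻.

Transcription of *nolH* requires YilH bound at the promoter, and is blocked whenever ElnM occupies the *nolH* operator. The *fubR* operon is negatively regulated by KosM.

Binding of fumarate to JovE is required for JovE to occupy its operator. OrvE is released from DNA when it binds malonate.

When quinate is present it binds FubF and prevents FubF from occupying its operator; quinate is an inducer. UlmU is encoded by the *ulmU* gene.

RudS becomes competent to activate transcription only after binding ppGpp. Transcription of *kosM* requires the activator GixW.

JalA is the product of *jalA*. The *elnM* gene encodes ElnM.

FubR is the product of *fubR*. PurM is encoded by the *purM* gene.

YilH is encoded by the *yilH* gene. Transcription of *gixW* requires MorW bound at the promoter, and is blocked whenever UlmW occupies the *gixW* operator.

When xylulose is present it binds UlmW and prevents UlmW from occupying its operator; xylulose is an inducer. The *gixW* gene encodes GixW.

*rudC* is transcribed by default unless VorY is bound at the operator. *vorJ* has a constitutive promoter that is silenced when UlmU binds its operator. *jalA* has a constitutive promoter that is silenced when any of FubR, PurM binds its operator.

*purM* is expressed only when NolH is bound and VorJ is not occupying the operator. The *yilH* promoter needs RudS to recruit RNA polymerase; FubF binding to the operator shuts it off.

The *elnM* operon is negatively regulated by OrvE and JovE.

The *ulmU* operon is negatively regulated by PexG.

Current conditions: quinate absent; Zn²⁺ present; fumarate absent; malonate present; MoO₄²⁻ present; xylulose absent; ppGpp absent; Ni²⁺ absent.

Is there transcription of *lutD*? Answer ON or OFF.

ON

Xylulose is absent, so UlmW is active.
Zn²⁺ is present, so MorW is inactive.
With repressor UlmW bound, *gixW* is not transcribed.
So GixW is not produced.
Required activator GixW is absent, so *kosM* is not transcribed.
So KosM is not produced.
With no repressor bound, *fubR* is transcribed.
So FubR is produced and active.
ppGpp is absent, so RudS is inactive.
Quinate is absent, so FubF is active.
With repressor FubF bound, *yilH* is not transcribed.
So YilH is not produced.
Malonate is present, so OrvE is inactive.
Fumarate is absent, so JovE is inactive.
With no repressor bound, *elnM* is transcribed.
So ElnM is produced and active.
With repressor ElnM bound, *nolH* is not transcribed.
So NolH is not produced.
MoO₄²⁻ is present, so PexG is inactive.
With no repressor bound, *ulmU* is transcribed.
So UlmU is produced and active.
With repressor UlmU bound, *vorJ* is not transcribed.
So VorJ is not produced.
Required activator NolH is absent, so *purM* is not transcribed.
So PurM is not produced.
With repressor FubR bound, *jalA* is not transcribed.
So JalA is not produced.
With no repressor bound, *lutD* is transcribed.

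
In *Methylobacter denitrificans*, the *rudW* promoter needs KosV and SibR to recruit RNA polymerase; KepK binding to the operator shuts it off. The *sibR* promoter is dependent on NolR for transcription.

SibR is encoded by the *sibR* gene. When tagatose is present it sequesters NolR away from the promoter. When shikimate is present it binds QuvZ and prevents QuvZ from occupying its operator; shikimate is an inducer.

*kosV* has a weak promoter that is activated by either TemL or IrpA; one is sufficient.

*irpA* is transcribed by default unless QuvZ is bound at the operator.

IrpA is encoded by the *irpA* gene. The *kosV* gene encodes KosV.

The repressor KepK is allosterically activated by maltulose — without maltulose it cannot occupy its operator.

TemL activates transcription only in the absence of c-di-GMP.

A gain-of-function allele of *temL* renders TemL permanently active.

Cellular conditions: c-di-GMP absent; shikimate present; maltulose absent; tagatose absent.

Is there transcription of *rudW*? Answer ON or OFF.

ON

TemL is constitutively active in this strain.
Shikimate is present, so QuvZ is inactive.
With no repressor bound, *irpA* is transcribed.
So IrpA is produced and active.
Activator TemL is present, so *kosV* is transcribed.
So KosV is produced and active.
Tagatose is absent, so NolR is active.
No repressor is bound and NolR is active, so *sibR* is transcribed.
So SibR is produced and active.
Maltulose is absent, so KepK is inactive.
No repressor is bound and KosV and SibR are active, so *rudW* is transcribed.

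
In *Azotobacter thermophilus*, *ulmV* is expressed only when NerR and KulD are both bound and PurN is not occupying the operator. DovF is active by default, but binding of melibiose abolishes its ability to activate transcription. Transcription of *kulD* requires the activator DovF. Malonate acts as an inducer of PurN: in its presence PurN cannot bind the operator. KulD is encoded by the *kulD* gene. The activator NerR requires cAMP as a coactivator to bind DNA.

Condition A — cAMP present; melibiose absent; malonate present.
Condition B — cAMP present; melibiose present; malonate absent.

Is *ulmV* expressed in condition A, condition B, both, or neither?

Condition A:
cAMP is present, so NerR is active.
Melibiose is absent, so DovF is active.
No repressor is bound and DovF is active, so *kulD* is transcribed.
So KulD is produced and active.
Malonate is present, so PurN is inactive.
No repressor is bound and NerR and KulD are active, so *ulmV* is transcribed.
→ *ulmV* is ON in A.
Condition B:
cAMP is present, so NerR is active.
Melibiose is present, so DovF is inactive.
Required activator DovF is absent, so *kulD* is not transcribed.
So KulD is not produced.
Malonate is absent, so PurN is active.
With repressor PurN bound, *ulmV* is not transcribed.
→ *ulmV* is OFF in B.

A only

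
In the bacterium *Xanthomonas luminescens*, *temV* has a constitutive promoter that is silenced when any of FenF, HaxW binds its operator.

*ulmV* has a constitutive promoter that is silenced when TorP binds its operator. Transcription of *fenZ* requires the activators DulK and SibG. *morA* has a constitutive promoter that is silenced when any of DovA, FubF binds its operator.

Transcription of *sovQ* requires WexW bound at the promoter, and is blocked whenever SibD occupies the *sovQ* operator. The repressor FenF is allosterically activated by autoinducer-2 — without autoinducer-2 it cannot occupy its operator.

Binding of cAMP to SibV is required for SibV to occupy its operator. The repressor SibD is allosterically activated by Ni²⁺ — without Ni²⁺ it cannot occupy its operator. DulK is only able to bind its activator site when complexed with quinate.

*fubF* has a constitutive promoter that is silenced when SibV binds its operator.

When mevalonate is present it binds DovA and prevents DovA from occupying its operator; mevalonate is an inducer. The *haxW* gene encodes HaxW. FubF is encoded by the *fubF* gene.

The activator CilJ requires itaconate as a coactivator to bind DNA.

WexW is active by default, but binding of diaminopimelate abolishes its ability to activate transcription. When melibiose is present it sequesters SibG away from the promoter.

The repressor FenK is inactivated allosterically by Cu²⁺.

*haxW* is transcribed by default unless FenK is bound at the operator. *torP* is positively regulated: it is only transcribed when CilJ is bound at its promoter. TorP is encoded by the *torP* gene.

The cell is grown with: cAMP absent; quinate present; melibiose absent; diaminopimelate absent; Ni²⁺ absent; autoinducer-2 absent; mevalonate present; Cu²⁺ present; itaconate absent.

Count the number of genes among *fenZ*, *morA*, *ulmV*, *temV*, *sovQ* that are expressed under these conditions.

3

Quinate is present, so DulK is active.
Melibiose is absent, so SibG is active.
No repressor is bound and DulK and SibG are active, so *fenZ* is transcribed.
→ *fenZ* is ON.
Mevalonate is present, so DovA is inactive.
cAMP is absent, so SibV is inactive.
With no repressor bound, *fubF* is transcribed.
So FubF is produced and active.
With repressor FubF bound, *morA* is not transcribed.
→ *morA* is OFF.
Itaconate is absent, so CilJ is inactive.
Required activator CilJ is absent, so *torP* is not transcribed.
So TorP is not produced.
With no repressor bound, *ulmV* is transcribed.
→ *ulmV* is ON.
Autoinducer-2 is absent, so FenF is inactive.
Cu²⁺ is present, so FenK is inactive.
With no repressor bound, *haxW* is transcribed.
So HaxW is produced and active.
With repressor HaxW bound, *temV* is not transcribed.
→ *temV* is OFF.
Diaminopimelate is absent, so WexW is active.
Ni²⁺ is absent, so SibD is inactive.
No repressor is bound and WexW is active, so *sovQ* is transcribed.
→ *sovQ* is ON.
3 of the 5 genes are transcribed.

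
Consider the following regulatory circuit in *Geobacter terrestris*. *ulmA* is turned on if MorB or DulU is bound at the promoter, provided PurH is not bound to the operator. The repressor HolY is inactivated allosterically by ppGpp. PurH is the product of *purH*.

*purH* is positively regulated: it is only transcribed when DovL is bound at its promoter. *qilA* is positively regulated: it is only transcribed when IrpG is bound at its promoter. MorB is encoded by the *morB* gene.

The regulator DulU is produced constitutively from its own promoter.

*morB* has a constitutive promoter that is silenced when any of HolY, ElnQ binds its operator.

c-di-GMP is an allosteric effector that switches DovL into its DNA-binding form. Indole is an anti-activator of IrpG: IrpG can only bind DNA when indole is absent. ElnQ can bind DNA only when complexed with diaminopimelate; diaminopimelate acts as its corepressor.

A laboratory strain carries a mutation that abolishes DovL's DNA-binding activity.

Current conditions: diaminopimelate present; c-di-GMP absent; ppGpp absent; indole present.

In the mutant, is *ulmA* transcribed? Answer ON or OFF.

DovL is non-functional in this strain, so it has no effect.
Required activator DovL is absent, so *purH* is not transcribed.
So PurH is not produced.
ppGpp is absent, so HolY is active.
Diaminopimelate is present, so ElnQ is active.
With repressor HolY bound, *morB* is not transcribed.
So MorB is not produced.
DulU is produced constitutively and is active.
Activator DulU is present, so *ulmA* is transcribed.

ON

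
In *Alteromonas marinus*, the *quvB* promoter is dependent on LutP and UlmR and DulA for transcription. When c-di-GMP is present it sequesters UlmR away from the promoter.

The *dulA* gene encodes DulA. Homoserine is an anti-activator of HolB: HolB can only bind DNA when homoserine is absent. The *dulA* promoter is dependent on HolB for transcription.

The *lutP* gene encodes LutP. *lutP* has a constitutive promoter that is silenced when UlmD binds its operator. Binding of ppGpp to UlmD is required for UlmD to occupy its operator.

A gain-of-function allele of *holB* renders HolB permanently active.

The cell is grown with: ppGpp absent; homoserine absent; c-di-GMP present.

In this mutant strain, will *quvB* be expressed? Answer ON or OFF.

ppGpp is absent, so UlmD is inactive.
With no repressor bound, *lutP* is transcribed.
So LutP is produced and active.
c-di-GMP is present, so UlmR is inactive.
HolB is constitutively active in this strain.
No repressor is bound and HolB is active, so *dulA* is transcribed.
So DulA is produced and active.
Required activator UlmR is absent, so *quvB* is not transcribed.

OFF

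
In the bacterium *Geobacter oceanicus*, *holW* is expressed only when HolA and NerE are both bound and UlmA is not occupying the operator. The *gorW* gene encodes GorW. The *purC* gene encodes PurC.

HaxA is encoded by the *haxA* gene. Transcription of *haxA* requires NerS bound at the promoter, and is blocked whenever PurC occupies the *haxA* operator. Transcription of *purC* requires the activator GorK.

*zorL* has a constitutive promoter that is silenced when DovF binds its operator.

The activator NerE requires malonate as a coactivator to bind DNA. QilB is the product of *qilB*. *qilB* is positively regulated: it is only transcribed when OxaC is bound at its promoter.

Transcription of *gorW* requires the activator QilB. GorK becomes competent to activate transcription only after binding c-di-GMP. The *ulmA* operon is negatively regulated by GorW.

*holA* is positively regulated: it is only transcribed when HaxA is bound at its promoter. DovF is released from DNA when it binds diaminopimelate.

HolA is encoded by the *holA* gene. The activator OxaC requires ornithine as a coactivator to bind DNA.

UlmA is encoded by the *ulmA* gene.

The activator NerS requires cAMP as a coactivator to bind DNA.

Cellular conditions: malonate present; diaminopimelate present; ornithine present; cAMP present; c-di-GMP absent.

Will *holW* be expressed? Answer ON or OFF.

cAMP is present, so NerS is active.
c-di-GMP is absent, so GorK is inactive.
Required activator GorK is absent, so *purC* is not transcribed.
So PurC is not produced.
No repressor is bound and NerS is active, so *haxA* is transcribed.
So HaxA is produced and active.
No repressor is bound and HaxA is active, so *holA* is transcribed.
So HolA is produced and active.
Ornithine is present, so OxaC is active.
No repressor is bound and OxaC is active, so *qilB* is transcribed.
So QilB is produced and active.
No repressor is bound and QilB is active, so *gorW* is transcribed.
So GorW is produced and active.
With repressor GorW bound, *ulmA* is not transcribed.
So UlmA is not produced.
Malonate is present, so NerE is active.
No repressor is bound and HolA and NerE are active, so *holW* is transcribed.

ON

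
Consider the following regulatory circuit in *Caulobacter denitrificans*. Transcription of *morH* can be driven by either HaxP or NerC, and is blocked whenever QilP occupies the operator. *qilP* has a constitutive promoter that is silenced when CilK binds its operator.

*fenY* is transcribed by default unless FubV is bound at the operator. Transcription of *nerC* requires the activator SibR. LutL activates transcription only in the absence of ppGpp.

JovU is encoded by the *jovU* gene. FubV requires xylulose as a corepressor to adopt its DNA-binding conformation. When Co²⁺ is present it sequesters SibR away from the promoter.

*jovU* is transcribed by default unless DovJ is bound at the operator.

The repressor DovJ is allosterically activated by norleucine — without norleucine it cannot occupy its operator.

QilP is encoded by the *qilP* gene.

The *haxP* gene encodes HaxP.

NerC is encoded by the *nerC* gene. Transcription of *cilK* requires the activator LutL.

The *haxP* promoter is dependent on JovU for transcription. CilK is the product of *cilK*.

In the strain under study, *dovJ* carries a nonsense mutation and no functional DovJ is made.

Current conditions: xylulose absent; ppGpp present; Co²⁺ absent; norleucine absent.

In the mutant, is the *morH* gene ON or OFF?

OFF

DovJ is non-functional in this strain, so it has no effect.
With no repressor bound, *jovU* is transcribed.
So JovU is produced and active.
No repressor is bound and JovU is active, so *haxP* is transcribed.
So HaxP is produced and active.
ppGpp is present, so LutL is inactive.
Required activator LutL is absent, so *cilK* is not transcribed.
So CilK is not produced.
With no repressor bound, *qilP* is transcribed.
So QilP is produced and active.
Co²⁺ is absent, so SibR is active.
No repressor is bound and SibR is active, so *nerC* is transcribed.
So NerC is produced and active.
With repressor QilP bound, *morH* is not transcribed.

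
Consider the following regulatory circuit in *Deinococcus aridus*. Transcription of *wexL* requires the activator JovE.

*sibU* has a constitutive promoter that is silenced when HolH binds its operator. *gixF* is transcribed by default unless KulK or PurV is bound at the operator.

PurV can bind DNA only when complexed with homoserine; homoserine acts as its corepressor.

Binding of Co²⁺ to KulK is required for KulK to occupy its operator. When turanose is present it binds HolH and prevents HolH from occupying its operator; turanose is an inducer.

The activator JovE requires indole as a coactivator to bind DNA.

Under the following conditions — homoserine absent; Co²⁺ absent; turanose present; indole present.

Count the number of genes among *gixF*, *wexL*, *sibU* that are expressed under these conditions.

Co²⁺ is absent, so KulK is inactive.
Homoserine is absent, so PurV is inactive.
With no repressor bound, *gixF* is transcribed.
→ *gixF* is ON.
Indole is present, so JovE is active.
No repressor is bound and JovE is active, so *wexL* is transcribed.
→ *wexL* is ON.
Turanose is present, so HolH is inactive.
With no repressor bound, *sibU* is transcribed.
→ *sibU* is ON.
3 of the 3 genes are transcribed.

3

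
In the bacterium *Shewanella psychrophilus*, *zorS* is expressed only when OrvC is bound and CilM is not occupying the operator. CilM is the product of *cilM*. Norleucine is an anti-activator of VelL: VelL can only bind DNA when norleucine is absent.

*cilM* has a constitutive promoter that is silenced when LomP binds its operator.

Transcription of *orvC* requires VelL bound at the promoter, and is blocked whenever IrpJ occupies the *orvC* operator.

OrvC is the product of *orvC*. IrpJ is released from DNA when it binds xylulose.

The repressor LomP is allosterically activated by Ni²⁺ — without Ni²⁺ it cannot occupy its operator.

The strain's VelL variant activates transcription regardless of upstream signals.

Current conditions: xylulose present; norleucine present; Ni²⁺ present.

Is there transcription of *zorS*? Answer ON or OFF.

Ni²⁺ is present, so LomP is active.
With repressor LomP bound, *cilM* is not transcribed.
So CilM is not produced.
VelL is constitutively active in this strain.
Xylulose is present, so IrpJ is inactive.
No repressor is bound and VelL is active, so *orvC* is transcribed.
So OrvC is produced and active.
No repressor is bound and OrvC is active, so *zorS* is transcribed.

ON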